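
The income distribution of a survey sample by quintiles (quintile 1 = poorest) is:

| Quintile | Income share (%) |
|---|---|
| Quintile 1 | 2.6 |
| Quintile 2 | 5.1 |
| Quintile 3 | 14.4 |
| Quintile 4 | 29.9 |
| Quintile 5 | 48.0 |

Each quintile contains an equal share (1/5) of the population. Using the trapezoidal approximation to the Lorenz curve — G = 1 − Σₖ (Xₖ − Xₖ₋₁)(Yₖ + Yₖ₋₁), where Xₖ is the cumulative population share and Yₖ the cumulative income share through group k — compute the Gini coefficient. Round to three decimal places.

Cumulative income shares Yₖ: 0.0260, 0.0770, 0.2210, 0.5200, 1.0000
Σ (Xₖ−Xₖ₋₁)(Yₖ+Yₖ₋₁) = (1/5)(0.0260+0.0000) + (1/5)(0.0770+0.0260) + (1/5)(0.2210+0.0770) + (1/5)(0.5200+0.2210) + (1/5)(1.0000+0.5200)
  = 0.0052 + 0.0206 + 0.0596 + 0.1482 + 0.3040 = 0.5376
G = 1 − 0.5376 = 0.4624

0.462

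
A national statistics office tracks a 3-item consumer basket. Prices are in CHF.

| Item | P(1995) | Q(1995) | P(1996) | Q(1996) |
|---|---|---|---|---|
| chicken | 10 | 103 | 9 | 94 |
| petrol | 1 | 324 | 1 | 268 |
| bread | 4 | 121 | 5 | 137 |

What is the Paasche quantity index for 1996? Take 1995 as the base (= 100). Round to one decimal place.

96.9

Paasche quantity index uses current-period prices as weights.
ΣP(1996)·Q(1996) = 9×94 + 1×268 + 5×137 = 846 + 268 + 685 = 1799
ΣP(1996)·Q(1995) = 9×103 + 1×324 + 5×121 = 927 + 324 + 605 = 1856
Index = 1799 / 1856 × 100 = 96.9289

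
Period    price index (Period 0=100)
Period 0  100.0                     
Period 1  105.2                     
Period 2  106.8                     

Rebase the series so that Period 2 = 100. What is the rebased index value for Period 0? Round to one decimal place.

Rebased(Period 0) = 100.0 / 106.8 × 100 = 93.6330

93.6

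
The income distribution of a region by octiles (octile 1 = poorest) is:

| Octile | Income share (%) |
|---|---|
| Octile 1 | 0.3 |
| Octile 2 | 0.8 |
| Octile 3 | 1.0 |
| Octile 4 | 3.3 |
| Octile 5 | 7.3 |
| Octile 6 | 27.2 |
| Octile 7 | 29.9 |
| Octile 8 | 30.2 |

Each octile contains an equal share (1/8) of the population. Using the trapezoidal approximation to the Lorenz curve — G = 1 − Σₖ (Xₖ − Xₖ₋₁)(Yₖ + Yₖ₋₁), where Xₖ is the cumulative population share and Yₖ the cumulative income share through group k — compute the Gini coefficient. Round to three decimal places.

0.547

Cumulative income shares Yₖ: 0.0030, 0.0110, 0.0210, 0.0540, 0.1270, 0.3990, 0.6980, 1.0000
Σ (Xₖ−Xₖ₋₁)(Yₖ+Yₖ₋₁) = (1/8)(0.0030+0.0000) + (1/8)(0.0110+0.0030) + (1/8)(0.0210+0.0110) + (1/8)(0.0540+0.0210) + (1/8)(0.1270+0.0540) + (1/8)(0.3990+0.1270) + (1/8)(0.6980+0.3990) + (1/8)(1.0000+0.6980)
  = 0.0004 + 0.0017 + 0.0040 + 0.0094 + 0.0226 + 0.0658 + 0.1371 + 0.2122 = 0.4532
G = 1 − 0.4532 = 0.5468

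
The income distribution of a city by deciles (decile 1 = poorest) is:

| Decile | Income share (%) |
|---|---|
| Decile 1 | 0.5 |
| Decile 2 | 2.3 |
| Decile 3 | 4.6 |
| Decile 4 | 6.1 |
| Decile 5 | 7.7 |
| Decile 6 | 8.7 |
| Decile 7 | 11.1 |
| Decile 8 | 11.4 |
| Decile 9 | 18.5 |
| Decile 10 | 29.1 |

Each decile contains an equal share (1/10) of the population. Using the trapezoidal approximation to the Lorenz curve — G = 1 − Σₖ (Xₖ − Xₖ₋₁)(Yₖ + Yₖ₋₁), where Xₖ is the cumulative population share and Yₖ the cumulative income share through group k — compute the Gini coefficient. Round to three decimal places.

0.421

Cumulative income shares Yₖ: 0.0050, 0.0280, 0.0740, 0.1350, 0.2120, 0.2990, 0.4100, 0.5240, 0.7090, 1.0000
Σ (Xₖ−Xₖ₋₁)(Yₖ+Yₖ₋₁) = (1/10)(0.0050+0.0000) + (1/10)(0.0280+0.0050) + (1/10)(0.0740+0.0280) + (1/10)(0.1350+0.0740) + (1/10)(0.2120+0.1350) + (1/10)(0.2990+0.2120) + (1/10)(0.4100+0.2990) + (1/10)(0.5240+0.4100) + (1/10)(0.7090+0.5240) + (1/10)(1.0000+0.7090)
  = 0.0005 + 0.0033 + 0.0102 + 0.0209 + 0.0347 + 0.0511 + 0.0709 + 0.0934 + 0.1233 + 0.1709 = 0.5792
G = 1 − 0.5792 = 0.4208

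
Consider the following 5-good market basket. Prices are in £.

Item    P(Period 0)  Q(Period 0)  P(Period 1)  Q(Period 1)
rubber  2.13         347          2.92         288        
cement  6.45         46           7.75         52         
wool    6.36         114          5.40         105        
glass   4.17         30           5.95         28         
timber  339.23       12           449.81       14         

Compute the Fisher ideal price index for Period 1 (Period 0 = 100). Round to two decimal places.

Laspeyres component (base-period weights):
ΣP(Period 1)Q(Period 0) = 2.92×347 + 7.75×46 + 5.40×114 + 5.95×30 + 449.81×12 = 1013.24 + 356.5 + 615.6 + 178.5 + 5397.72 = 7561.56
ΣP(Period 0)Q(Period 0) = 2.13×347 + 6.45×46 + 6.36×114 + 4.17×30 + 339.23×12 = 739.11 + 296.7 + 725.04 + 125.1 + 4070.76 = 5956.71
L = 7561.56 / 5956.71 × 100 = 126.9419
Paasche component (current-period weights):
ΣP(Period 1)Q(Period 1) = 2.92×288 + 7.75×52 + 5.40×105 + 5.95×28 + 449.81×14 = 840.96 + 403 + 567 + 166.6 + 6297.34 = 8274.9
ΣP(Period 0)Q(Period 1) = 2.13×288 + 6.45×52 + 6.36×105 + 4.17×28 + 339.23×14 = 613.44 + 335.4 + 667.8 + 116.76 + 4749.22 = 6482.62
P = 8274.9 / 6482.62 × 100 = 127.6475
Fisher = √(L × P) = √(126.9419 × 127.6475) = 127.2942

127.29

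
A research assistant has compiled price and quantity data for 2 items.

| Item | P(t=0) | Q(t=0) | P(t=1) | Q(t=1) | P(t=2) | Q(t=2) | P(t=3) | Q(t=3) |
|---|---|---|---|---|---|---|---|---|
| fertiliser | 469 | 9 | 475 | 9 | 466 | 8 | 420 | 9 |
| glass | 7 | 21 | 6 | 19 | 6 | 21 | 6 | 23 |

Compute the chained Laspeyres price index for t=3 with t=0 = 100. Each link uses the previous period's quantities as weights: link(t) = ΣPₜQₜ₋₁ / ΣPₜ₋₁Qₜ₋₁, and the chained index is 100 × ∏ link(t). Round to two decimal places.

Link t=0→t=1:
ΣP(t=1)Q(t=0) = 475×9 + 6×21 = 4275 + 126 = 4401
ΣP(t=0)Q(t=0) = 469×9 + 7×21 = 4221 + 147 = 4368
link = 4401/4368 = 1.007555
Link t=1→t=2:
ΣP(t=2)Q(t=1) = 466×9 + 6×19 = 4194 + 114 = 4308
ΣP(t=1)Q(t=1) = 475×9 + 6×19 = 4275 + 114 = 4389
link = 4308/4389 = 0.981545
Link t=2→t=3:
ΣP(t=3)Q(t=2) = 420×8 + 6×21 = 3360 + 126 = 3486
ΣP(t=2)Q(t=2) = 466×8 + 6×21 = 3728 + 126 = 3854
link = 3486/3854 = 0.904515
Chained index = 100 × 1.007555 × 0.981545 × 0.904515 = 89.4529

89.45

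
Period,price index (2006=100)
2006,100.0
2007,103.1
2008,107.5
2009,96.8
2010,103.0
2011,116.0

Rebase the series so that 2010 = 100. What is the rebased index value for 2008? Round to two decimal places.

Rebased(2008) = 107.5 / 103.0 × 100 = 104.3689

104.37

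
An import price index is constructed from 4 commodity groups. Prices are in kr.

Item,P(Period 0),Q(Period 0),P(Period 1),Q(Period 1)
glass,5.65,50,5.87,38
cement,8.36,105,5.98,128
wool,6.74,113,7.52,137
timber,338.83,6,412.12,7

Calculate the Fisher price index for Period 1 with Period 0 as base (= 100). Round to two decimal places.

Laspeyres component (base-period weights):
ΣP(Period 1)Q(Period 0) = 5.87×50 + 5.98×105 + 7.52×113 + 412.12×6 = 293.5 + 627.9 + 849.76 + 2472.72 = 4243.88
ΣP(Period 0)Q(Period 0) = 5.65×50 + 8.36×105 + 6.74×113 + 338.83×6 = 282.5 + 877.8 + 761.62 + 2032.98 = 3954.9
L = 4243.88 / 3954.9 × 100 = 107.3069
Paasche component (current-period weights):
ΣP(Period 1)Q(Period 1) = 5.87×38 + 5.98×128 + 7.52×137 + 412.12×7 = 223.06 + 765.44 + 1030.24 + 2884.84 = 4903.58
ΣP(Period 0)Q(Period 1) = 5.65×38 + 8.36×128 + 6.74×137 + 338.83×7 = 214.7 + 1070.08 + 923.38 + 2371.81 = 4579.97
P = 4903.58 / 4579.97 × 100 = 107.0658
Fisher = √(L × P) = √(107.3069 × 107.0658) = 107.1863

107.19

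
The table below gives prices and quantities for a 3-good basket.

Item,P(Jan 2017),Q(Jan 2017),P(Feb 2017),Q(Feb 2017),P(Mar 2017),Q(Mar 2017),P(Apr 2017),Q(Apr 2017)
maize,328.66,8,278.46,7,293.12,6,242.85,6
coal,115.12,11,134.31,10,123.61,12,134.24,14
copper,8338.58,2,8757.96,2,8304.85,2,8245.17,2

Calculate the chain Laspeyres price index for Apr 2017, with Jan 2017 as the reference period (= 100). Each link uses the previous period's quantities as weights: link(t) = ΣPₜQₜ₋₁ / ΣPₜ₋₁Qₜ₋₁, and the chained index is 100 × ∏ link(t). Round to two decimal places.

97.18

Link Jan 2017→Feb 2017:
ΣP(Feb 2017)Q(Jan 2017) = 278.46×8 + 134.31×11 + 8757.96×2 = 2227.68 + 1477.41 + 17515.92 = 21221.01
ΣP(Jan 2017)Q(Jan 2017) = 328.66×8 + 115.12×11 + 8338.58×2 = 2629.28 + 1266.32 + 16677.16 = 20572.76
link = 21221.01/20572.76 = 1.031510
Link Feb 2017→Mar 2017:
ΣP(Mar 2017)Q(Feb 2017) = 293.12×7 + 123.61×10 + 8304.85×2 = 2051.84 + 1236.1 + 16609.7 = 19897.64
ΣP(Feb 2017)Q(Feb 2017) = 278.46×7 + 134.31×10 + 8757.96×2 = 1949.22 + 1343.1 + 17515.92 = 20808.24
link = 19897.64/20808.24 = 0.956238
Link Mar 2017→Apr 2017:
ΣP(Apr 2017)Q(Mar 2017) = 242.85×6 + 134.24×12 + 8245.17×2 = 1457.1 + 1610.88 + 16490.34 = 19558.32
ΣP(Mar 2017)Q(Mar 2017) = 293.12×6 + 123.61×12 + 8304.85×2 = 1758.72 + 1483.32 + 16609.7 = 19851.74
link = 19558.32/19851.74 = 0.985219
Chained index = 100 × 1.031510 × 0.956238 × 0.985219 = 97.1791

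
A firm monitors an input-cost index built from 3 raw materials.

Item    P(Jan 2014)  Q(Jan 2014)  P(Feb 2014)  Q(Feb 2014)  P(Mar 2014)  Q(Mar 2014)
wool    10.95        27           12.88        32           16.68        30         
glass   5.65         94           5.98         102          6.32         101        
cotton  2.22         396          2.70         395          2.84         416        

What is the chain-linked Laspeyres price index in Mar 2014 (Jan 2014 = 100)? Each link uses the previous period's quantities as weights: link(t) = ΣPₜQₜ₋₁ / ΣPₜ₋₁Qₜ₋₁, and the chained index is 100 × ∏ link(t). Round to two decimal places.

Link Jan 2014→Feb 2014:
ΣP(Feb 2014)Q(Jan 2014) = 12.88×27 + 5.98×94 + 2.70×396 = 347.76 + 562.12 + 1069.2 = 1979.08
ΣP(Jan 2014)Q(Jan 2014) = 10.95×27 + 5.65×94 + 2.22×396 = 295.65 + 531.1 + 879.12 = 1705.87
link = 1979.08/1705.87 = 1.160159
Link Feb 2014→Mar 2014:
ΣP(Mar 2014)Q(Feb 2014) = 16.68×32 + 6.32×102 + 2.84×395 = 533.76 + 644.64 + 1121.8 = 2300.2
ΣP(Feb 2014)Q(Feb 2014) = 12.88×32 + 5.98×102 + 2.70×395 = 412.16 + 609.96 + 1066.5 = 2088.62
link = 2300.2/2088.62 = 1.101301
Chained index = 100 × 1.160159 × 1.101301 = 127.7684

127.77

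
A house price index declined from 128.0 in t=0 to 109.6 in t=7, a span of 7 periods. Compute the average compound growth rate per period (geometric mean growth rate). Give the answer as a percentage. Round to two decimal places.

-2.19%

Growth factor = (109.6/128.0)^(1/7) = (0.856250)^(1/7) = 0.978074
Growth rate = 0.978074 − 1 = -0.021926 = -2.1926%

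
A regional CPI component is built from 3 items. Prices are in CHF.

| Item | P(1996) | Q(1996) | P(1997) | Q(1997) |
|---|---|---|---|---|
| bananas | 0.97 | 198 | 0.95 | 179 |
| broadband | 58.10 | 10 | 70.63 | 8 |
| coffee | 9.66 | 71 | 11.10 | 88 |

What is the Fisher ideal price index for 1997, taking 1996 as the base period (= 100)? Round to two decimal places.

115.17

Laspeyres component (base-period weights):
ΣP(1997)Q(1996) = 0.95×198 + 70.63×10 + 11.10×71 = 188.1 + 706.3 + 788.1 = 1682.5
ΣP(1996)Q(1996) = 0.97×198 + 58.10×10 + 9.66×71 = 192.06 + 581 + 685.86 = 1458.92
L = 1682.5 / 1458.92 × 100 = 115.3250
Paasche component (current-period weights):
ΣP(1997)Q(1997) = 0.95×179 + 70.63×8 + 11.10×88 = 170.05 + 565.04 + 976.8 = 1711.89
ΣP(1996)Q(1997) = 0.97×179 + 58.10×8 + 9.66×88 = 173.63 + 464.8 + 850.08 = 1488.51
P = 1711.89 / 1488.51 × 100 = 115.0070
Fisher = √(L × P) = √(115.3250 × 115.0070) = 115.1659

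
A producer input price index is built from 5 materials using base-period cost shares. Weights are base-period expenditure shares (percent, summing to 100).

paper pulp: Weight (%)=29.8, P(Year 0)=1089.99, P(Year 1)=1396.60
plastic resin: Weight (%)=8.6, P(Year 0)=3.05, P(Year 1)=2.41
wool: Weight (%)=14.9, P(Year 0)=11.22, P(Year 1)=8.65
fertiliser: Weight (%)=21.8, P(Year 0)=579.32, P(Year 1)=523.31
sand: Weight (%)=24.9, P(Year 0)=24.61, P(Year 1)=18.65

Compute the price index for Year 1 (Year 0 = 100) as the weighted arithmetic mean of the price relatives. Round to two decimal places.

paper pulp: 29.8 × (1396.60/1089.99) = 29.8 × 1.281296 = 38.1826
plastic resin: 8.6 × (2.41/3.05) = 8.6 × 0.790164 = 6.7954
wool: 14.9 × (8.65/11.22) = 14.9 × 0.770945 = 11.4871
fertiliser: 21.8 × (523.31/579.32) = 21.8 × 0.903318 = 19.6923
sand: 24.9 × (18.65/24.61) = 24.9 × 0.757822 = 18.8698
Index = Σ wᵢ·(p₁ᵢ/p₀ᵢ) = 38.1826 + 6.7954 + 11.4871 + 19.6923 + 18.8698 = 95.0272

95.03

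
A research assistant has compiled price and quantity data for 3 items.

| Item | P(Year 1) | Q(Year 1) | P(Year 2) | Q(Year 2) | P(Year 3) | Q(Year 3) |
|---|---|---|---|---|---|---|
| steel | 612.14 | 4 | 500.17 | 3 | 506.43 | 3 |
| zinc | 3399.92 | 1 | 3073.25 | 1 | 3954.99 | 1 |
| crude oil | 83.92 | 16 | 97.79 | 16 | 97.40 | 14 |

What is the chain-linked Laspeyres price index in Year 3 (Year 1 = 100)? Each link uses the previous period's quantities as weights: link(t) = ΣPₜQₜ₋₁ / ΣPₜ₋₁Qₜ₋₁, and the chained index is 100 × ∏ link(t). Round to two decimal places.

Link Year 1→Year 2:
ΣP(Year 2)Q(Year 1) = 500.17×4 + 3073.25×1 + 97.79×16 = 2000.68 + 3073.25 + 1564.64 = 6638.57
ΣP(Year 1)Q(Year 1) = 612.14×4 + 3399.92×1 + 83.92×16 = 2448.56 + 3399.92 + 1342.72 = 7191.2
link = 6638.57/7191.2 = 0.923152
Link Year 2→Year 3:
ΣP(Year 3)Q(Year 2) = 506.43×3 + 3954.99×1 + 97.40×16 = 1519.29 + 3954.99 + 1558.4 = 7032.68
ΣP(Year 2)Q(Year 2) = 500.17×3 + 3073.25×1 + 97.79×16 = 1500.51 + 3073.25 + 1564.64 = 6138.4
link = 7032.68/6138.4 = 1.145686
Chained index = 100 × 0.923152 × 1.145686 = 105.7642

105.76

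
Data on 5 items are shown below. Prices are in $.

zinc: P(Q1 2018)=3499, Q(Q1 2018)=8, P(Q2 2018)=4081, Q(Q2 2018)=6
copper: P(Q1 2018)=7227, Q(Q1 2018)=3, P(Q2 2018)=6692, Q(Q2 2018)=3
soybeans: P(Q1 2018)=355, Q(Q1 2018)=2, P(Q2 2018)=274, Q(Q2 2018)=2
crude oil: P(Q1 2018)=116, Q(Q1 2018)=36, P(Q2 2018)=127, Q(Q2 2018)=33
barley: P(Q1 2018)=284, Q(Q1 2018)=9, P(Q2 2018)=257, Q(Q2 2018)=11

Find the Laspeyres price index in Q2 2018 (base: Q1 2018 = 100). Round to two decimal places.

Laspeyres price index uses base-period quantities as weights.
ΣP(Q2 2018)·Q(Q1 2018) = 4081×8 + 6692×3 + 274×2 + 127×36 + 257×9 = 32648 + 20076 + 548 + 4572 + 2313 = 60157
ΣP(Q1 2018)·Q(Q1 2018) = 3499×8 + 7227×3 + 355×2 + 116×36 + 284×9 = 27992 + 21681 + 710 + 4176 + 2556 = 57115
Index = 60157 / 57115 × 100 = 105.3261

105.33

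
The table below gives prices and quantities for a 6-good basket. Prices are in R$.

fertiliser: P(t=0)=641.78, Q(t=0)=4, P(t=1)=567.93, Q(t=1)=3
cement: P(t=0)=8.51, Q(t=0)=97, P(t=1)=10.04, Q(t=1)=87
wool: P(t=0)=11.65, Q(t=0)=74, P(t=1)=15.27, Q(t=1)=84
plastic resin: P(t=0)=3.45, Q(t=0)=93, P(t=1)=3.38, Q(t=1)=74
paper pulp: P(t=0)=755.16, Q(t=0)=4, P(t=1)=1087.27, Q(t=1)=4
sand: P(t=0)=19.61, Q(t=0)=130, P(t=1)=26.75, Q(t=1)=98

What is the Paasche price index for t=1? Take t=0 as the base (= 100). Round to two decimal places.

Paasche price index uses current-period quantities as weights.
ΣP(t=1)·Q(t=1) = 567.93×3 + 10.04×87 + 15.27×84 + 3.38×74 + 1087.27×4 + 26.75×98 = 1703.79 + 873.48 + 1282.68 + 250.12 + 4349.08 + 2621.5 = 11080.65
ΣP(t=0)·Q(t=1) = 641.78×3 + 8.51×87 + 11.65×84 + 3.45×74 + 755.16×4 + 19.61×98 = 1925.34 + 740.37 + 978.6 + 255.3 + 3020.64 + 1921.78 = 8842.03
Index = 11080.65 / 8842.03 × 100 = 125.3179

125.32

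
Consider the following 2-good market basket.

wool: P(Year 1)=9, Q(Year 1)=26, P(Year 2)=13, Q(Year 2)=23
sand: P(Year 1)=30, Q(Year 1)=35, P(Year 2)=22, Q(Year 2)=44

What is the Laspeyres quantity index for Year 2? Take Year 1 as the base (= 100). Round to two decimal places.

Laspeyres quantity index uses base-period prices as weights.
ΣP(Year 1)·Q(Year 2) = 9×23 + 30×44 = 207 + 1320 = 1527
ΣP(Year 1)·Q(Year 1) = 9×26 + 30×35 = 234 + 1050 = 1284
Index = 1527 / 1284 × 100 = 118.9252

118.93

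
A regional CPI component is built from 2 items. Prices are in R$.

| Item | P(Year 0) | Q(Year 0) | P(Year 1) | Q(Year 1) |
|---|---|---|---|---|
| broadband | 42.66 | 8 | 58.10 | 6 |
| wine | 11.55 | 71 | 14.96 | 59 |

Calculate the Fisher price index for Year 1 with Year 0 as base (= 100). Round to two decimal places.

Laspeyres component (base-period weights):
ΣP(Year 1)Q(Year 0) = 58.10×8 + 14.96×71 = 464.8 + 1062.16 = 1526.96
ΣP(Year 0)Q(Year 0) = 42.66×8 + 11.55×71 = 341.28 + 820.05 = 1161.33
L = 1526.96 / 1161.33 × 100 = 131.4837
Paasche component (current-period weights):
ΣP(Year 1)Q(Year 1) = 58.10×6 + 14.96×59 = 348.6 + 882.64 = 1231.24
ΣP(Year 0)Q(Year 1) = 42.66×6 + 11.55×59 = 255.96 + 681.45 = 937.41
P = 1231.24 / 937.41 × 100 = 131.3449
Fisher = √(L × P) = √(131.4837 × 131.3449) = 131.4143

131.41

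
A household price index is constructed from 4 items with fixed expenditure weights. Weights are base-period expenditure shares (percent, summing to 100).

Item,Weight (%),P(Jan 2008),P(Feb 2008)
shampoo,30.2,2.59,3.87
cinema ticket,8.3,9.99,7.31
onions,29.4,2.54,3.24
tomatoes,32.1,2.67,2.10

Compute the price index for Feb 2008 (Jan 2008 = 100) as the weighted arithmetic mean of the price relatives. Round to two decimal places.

113.95

shampoo: 30.2 × (3.87/2.59) = 30.2 × 1.494208 = 45.1251
cinema ticket: 8.3 × (7.31/9.99) = 8.3 × 0.731732 = 6.0734
onions: 29.4 × (3.24/2.54) = 29.4 × 1.275591 = 37.5024
tomatoes: 32.1 × (2.10/2.67) = 32.1 × 0.786517 = 25.2472
Index = Σ wᵢ·(p₁ᵢ/p₀ᵢ) = 45.1251 + 6.0734 + 37.5024 + 25.2472 = 113.9480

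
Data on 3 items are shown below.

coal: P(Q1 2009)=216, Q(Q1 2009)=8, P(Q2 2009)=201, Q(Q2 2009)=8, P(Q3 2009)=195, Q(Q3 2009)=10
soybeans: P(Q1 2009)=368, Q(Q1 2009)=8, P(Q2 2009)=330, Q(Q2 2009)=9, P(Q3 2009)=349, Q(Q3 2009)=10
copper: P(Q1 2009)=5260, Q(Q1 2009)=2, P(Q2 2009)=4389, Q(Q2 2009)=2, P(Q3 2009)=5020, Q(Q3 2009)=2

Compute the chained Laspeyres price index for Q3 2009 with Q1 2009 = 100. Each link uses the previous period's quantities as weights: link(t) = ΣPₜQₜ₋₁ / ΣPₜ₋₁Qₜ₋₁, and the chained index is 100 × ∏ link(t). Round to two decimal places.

94.63

Link Q1 2009→Q2 2009:
ΣP(Q2 2009)Q(Q1 2009) = 201×8 + 330×8 + 4389×2 = 1608 + 2640 + 8778 = 13026
ΣP(Q1 2009)Q(Q1 2009) = 216×8 + 368×8 + 5260×2 = 1728 + 2944 + 10520 = 15192
link = 13026/15192 = 0.857425
Link Q2 2009→Q3 2009:
ΣP(Q3 2009)Q(Q2 2009) = 195×8 + 349×9 + 5020×2 = 1560 + 3141 + 10040 = 14741
ΣP(Q2 2009)Q(Q2 2009) = 201×8 + 330×9 + 4389×2 = 1608 + 2970 + 8778 = 13356
link = 14741/13356 = 1.103699
Chained index = 100 × 0.857425 × 1.103699 = 94.6339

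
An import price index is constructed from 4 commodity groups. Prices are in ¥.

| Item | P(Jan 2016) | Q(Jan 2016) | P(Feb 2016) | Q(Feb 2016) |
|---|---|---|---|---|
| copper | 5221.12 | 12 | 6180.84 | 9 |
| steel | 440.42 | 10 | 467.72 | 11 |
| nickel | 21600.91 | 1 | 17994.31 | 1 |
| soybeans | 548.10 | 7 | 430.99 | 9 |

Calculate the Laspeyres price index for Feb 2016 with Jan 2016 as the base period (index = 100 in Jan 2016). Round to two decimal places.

Laspeyres price index uses base-period quantities as weights.
ΣP(Feb 2016)·Q(Jan 2016) = 6180.84×12 + 467.72×10 + 17994.31×1 + 430.99×7 = 74170.08 + 4677.2 + 17994.31 + 3016.93 = 99858.52
ΣP(Jan 2016)·Q(Jan 2016) = 5221.12×12 + 440.42×10 + 21600.91×1 + 548.10×7 = 62653.44 + 4404.2 + 21600.91 + 3836.7 = 92495.25
Index = 99858.52 / 92495.25 × 100 = 107.9607

107.96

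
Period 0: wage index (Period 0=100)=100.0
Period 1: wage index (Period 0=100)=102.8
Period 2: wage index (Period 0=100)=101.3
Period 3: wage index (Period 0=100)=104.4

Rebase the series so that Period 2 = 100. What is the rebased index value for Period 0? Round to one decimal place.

Rebased(Period 0) = 100.0 / 101.3 × 100 = 98.7167

98.7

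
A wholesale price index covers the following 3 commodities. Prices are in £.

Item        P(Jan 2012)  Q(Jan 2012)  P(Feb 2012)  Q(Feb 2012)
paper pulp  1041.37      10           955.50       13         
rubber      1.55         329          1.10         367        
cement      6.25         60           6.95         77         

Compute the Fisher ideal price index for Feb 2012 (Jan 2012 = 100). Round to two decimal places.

91.52

Laspeyres component (base-period weights):
ΣP(Feb 2012)Q(Jan 2012) = 955.50×10 + 1.10×329 + 6.95×60 = 9555 + 361.9 + 417 = 10333.9
ΣP(Jan 2012)Q(Jan 2012) = 1041.37×10 + 1.55×329 + 6.25×60 = 10413.7 + 509.95 + 375 = 11298.65
L = 10333.9 / 11298.65 × 100 = 91.4614
Paasche component (current-period weights):
ΣP(Feb 2012)Q(Feb 2012) = 955.50×13 + 1.10×367 + 6.95×77 = 12421.5 + 403.7 + 535.15 = 13360.35
ΣP(Jan 2012)Q(Feb 2012) = 1041.37×13 + 1.55×367 + 6.25×77 = 13537.81 + 568.85 + 481.25 = 14587.91
P = 13360.35 / 14587.91 × 100 = 91.5851
Fisher = √(L × P) = √(91.4614 × 91.5851) = 91.5232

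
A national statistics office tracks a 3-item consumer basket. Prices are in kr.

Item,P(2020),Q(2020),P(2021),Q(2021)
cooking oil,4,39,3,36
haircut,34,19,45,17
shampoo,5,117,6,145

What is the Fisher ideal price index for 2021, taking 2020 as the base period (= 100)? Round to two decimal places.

120.57

Laspeyres component (base-period weights):
ΣP(2021)Q(2020) = 3×39 + 45×19 + 6×117 = 117 + 855 + 702 = 1674
ΣP(2020)Q(2020) = 4×39 + 34×19 + 5×117 = 156 + 646 + 585 = 1387
L = 1674 / 1387 × 100 = 120.6921
Paasche component (current-period weights):
ΣP(2021)Q(2021) = 3×36 + 45×17 + 6×145 = 108 + 765 + 870 = 1743
ΣP(2020)Q(2021) = 4×36 + 34×17 + 5×145 = 144 + 578 + 725 = 1447
P = 1743 / 1447 × 100 = 120.4561
Fisher = √(L × P) = √(120.6921 × 120.4561) = 120.5741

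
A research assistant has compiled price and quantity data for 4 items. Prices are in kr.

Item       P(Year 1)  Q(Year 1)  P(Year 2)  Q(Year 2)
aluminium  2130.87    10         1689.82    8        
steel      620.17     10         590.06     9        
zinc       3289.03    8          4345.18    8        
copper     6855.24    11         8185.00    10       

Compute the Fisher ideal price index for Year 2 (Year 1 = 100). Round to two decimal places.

Laspeyres component (base-period weights):
ΣP(Year 2)Q(Year 1) = 1689.82×10 + 590.06×10 + 4345.18×8 + 8185.00×11 = 16898.2 + 5900.6 + 34761.44 + 90035 = 147595.24
ΣP(Year 1)Q(Year 1) = 2130.87×10 + 620.17×10 + 3289.03×8 + 6855.24×11 = 21308.7 + 6201.7 + 26312.24 + 75407.64 = 129230.28
L = 147595.24 / 129230.28 × 100 = 114.2110
Paasche component (current-period weights):
ΣP(Year 2)Q(Year 2) = 1689.82×8 + 590.06×9 + 4345.18×8 + 8185.00×10 = 13518.56 + 5310.54 + 34761.44 + 81850 = 135440.54
ΣP(Year 1)Q(Year 2) = 2130.87×8 + 620.17×9 + 3289.03×8 + 6855.24×10 = 17046.96 + 5581.53 + 26312.24 + 68552.4 = 117493.13
P = 135440.54 / 117493.13 × 100 = 115.2753
Fisher = √(L × P) = √(114.2110 × 115.2753) = 114.7419

114.74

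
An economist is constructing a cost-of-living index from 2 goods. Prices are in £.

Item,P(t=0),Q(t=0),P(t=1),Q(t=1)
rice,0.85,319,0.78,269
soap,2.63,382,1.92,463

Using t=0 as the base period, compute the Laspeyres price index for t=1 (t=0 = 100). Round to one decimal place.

Laspeyres price index uses base-period quantities as weights.
ΣP(t=1)·Q(t=0) = 0.78×319 + 1.92×382 = 248.82 + 733.44 = 982.26
ΣP(t=0)·Q(t=0) = 0.85×319 + 2.63×382 = 271.15 + 1004.66 = 1275.81
Index = 982.26 / 1275.81 × 100 = 76.9911

77.0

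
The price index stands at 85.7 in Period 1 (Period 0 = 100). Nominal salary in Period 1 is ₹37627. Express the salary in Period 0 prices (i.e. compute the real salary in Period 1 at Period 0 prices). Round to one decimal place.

43905.5

Real = Nominal ÷ (Index/100) = 37627 ÷ (85.7/100)
     = 37627 ÷ 0.857 = 43905.4842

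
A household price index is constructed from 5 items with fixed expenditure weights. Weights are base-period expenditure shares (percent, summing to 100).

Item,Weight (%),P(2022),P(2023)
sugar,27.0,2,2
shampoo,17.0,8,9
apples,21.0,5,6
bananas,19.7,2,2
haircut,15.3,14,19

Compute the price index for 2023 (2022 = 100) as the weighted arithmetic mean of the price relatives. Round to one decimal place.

111.8

sugar: 27.0 × (2/2) = 27.0 × 1.000000 = 27.0000
shampoo: 17.0 × (9/8) = 17.0 × 1.125000 = 19.1250
apples: 21.0 × (6/5) = 21.0 × 1.200000 = 25.2000
bananas: 19.7 × (2/2) = 19.7 × 1.000000 = 19.7000
haircut: 15.3 × (19/14) = 15.3 × 1.357143 = 20.7643
Index = Σ wᵢ·(p₁ᵢ/p₀ᵢ) = 27.0000 + 19.1250 + 25.2000 + 19.7000 + 20.7643 = 111.7893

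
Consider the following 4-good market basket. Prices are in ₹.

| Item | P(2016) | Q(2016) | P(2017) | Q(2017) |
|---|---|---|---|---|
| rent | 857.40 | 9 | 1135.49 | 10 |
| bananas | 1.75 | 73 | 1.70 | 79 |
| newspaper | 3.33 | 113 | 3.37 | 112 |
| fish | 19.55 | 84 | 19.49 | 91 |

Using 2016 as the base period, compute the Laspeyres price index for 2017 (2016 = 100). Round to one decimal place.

125.3

Laspeyres price index uses base-period quantities as weights.
ΣP(2017)·Q(2016) = 1135.49×9 + 1.70×73 + 3.37×113 + 19.49×84 = 10219.41 + 124.1 + 380.81 + 1637.16 = 12361.48
ΣP(2016)·Q(2016) = 857.40×9 + 1.75×73 + 3.33×113 + 19.55×84 = 7716.6 + 127.75 + 376.29 + 1642.2 = 9862.84
Index = 12361.48 / 9862.84 × 100 = 125.3339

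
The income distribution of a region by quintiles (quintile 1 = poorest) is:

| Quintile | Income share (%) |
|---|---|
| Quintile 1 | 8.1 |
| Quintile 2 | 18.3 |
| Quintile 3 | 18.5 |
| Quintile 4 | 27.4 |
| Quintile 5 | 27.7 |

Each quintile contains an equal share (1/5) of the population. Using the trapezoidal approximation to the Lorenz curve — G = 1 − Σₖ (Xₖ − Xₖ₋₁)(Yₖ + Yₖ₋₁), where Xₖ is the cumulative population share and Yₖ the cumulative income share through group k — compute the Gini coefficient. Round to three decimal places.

Cumulative income shares Yₖ: 0.0810, 0.2640, 0.4490, 0.7230, 1.0000
Σ (Xₖ−Xₖ₋₁)(Yₖ+Yₖ₋₁) = (1/5)(0.0810+0.0000) + (1/5)(0.2640+0.0810) + (1/5)(0.4490+0.2640) + (1/5)(0.7230+0.4490) + (1/5)(1.0000+0.7230)
  = 0.0162 + 0.0690 + 0.1426 + 0.2344 + 0.3446 = 0.8068
G = 1 − 0.8068 = 0.1932

0.193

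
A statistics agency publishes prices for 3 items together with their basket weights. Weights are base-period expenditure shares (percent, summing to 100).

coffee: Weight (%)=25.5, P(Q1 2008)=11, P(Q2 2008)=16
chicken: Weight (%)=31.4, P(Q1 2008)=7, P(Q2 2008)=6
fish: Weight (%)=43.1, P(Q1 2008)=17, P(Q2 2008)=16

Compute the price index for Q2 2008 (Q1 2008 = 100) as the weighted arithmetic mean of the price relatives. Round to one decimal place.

104.6

coffee: 25.5 × (16/11) = 25.5 × 1.454545 = 37.0909
chicken: 31.4 × (6/7) = 31.4 × 0.857143 = 26.9143
fish: 43.1 × (16/17) = 43.1 × 0.941176 = 40.5647
Index = Σ wᵢ·(p₁ᵢ/p₀ᵢ) = 37.0909 + 26.9143 + 40.5647 = 104.5699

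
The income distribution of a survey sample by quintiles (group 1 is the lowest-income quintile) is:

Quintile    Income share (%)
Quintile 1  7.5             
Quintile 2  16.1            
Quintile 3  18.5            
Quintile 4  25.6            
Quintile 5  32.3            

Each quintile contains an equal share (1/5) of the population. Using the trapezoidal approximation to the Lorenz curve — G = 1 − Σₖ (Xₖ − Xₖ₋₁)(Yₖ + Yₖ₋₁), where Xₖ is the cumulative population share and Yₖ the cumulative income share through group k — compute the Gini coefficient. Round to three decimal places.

0.236

Cumulative income shares Yₖ: 0.0750, 0.2360, 0.4210, 0.6770, 1.0000
Σ (Xₖ−Xₖ₋₁)(Yₖ+Yₖ₋₁) = (1/5)(0.0750+0.0000) + (1/5)(0.2360+0.0750) + (1/5)(0.4210+0.2360) + (1/5)(0.6770+0.4210) + (1/5)(1.0000+0.6770)
  = 0.0150 + 0.0622 + 0.1314 + 0.2196 + 0.3354 = 0.7636
G = 1 − 0.7636 = 0.2364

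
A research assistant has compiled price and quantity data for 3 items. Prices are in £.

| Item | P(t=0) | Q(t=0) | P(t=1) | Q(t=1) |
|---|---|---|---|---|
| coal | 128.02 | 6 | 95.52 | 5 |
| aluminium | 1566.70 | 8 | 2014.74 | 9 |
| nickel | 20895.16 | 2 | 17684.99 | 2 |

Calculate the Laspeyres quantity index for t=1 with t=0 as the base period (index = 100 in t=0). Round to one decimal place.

102.6

Laspeyres quantity index uses base-period prices as weights.
ΣP(t=0)·Q(t=1) = 128.02×5 + 1566.70×9 + 20895.16×2 = 640.1 + 14100.3 + 41790.32 = 56530.72
ΣP(t=0)·Q(t=0) = 128.02×6 + 1566.70×8 + 20895.16×2 = 768.12 + 12533.6 + 41790.32 = 55092.04
Index = 56530.72 / 55092.04 × 100 = 102.6114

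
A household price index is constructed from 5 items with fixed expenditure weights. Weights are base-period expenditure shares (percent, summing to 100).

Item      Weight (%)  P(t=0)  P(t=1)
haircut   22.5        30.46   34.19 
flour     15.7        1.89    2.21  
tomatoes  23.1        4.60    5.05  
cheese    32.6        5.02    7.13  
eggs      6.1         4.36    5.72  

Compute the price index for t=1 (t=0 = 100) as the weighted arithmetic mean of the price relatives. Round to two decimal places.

haircut: 22.5 × (34.19/30.46) = 22.5 × 1.122456 = 25.2553
flour: 15.7 × (2.21/1.89) = 15.7 × 1.169312 = 18.3582
tomatoes: 23.1 × (5.05/4.60) = 23.1 × 1.097826 = 25.3598
cheese: 32.6 × (7.13/5.02) = 32.6 × 1.420319 = 46.3024
eggs: 6.1 × (5.72/4.36) = 6.1 × 1.311927 = 8.0028
Index = Σ wᵢ·(p₁ᵢ/p₀ᵢ) = 25.2553 + 18.3582 + 25.3598 + 46.3024 + 8.0028 = 123.2784

123.28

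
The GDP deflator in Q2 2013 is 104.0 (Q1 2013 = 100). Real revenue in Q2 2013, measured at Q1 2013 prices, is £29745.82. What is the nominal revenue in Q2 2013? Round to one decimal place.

30935.7

Nominal = Real × (Index/100) = 29745.82 × (104.0/100)
        = 29745.82 × 1.040 = 30935.6528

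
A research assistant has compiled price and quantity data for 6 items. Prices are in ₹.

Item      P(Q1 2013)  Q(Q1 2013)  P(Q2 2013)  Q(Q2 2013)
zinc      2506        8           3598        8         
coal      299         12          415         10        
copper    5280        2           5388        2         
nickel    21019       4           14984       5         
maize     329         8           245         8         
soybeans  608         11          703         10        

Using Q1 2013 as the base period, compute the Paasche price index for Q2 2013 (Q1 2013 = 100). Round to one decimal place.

86.6

Paasche price index uses current-period quantities as weights.
ΣP(Q2 2013)·Q(Q2 2013) = 3598×8 + 415×10 + 5388×2 + 14984×5 + 245×8 + 703×10 = 28784 + 4150 + 10776 + 74920 + 1960 + 7030 = 127620
ΣP(Q1 2013)·Q(Q2 2013) = 2506×8 + 299×10 + 5280×2 + 21019×5 + 329×8 + 608×10 = 20048 + 2990 + 10560 + 105095 + 2632 + 6080 = 147405
Index = 127620 / 147405 × 100 = 86.5778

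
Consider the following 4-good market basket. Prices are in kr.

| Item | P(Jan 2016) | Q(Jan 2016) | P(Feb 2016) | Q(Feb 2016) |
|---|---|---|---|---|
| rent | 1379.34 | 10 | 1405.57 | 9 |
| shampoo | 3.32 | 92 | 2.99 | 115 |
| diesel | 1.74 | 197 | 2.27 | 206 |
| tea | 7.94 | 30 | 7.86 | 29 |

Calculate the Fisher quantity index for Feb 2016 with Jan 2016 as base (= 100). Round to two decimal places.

Laspeyres component (base-period weights):
ΣP(Jan 2016)Q(Feb 2016) = 1379.34×9 + 3.32×115 + 1.74×206 + 7.94×29 = 12414.06 + 381.8 + 358.44 + 230.26 = 13384.56
ΣP(Jan 2016)Q(Jan 2016) = 1379.34×10 + 3.32×92 + 1.74×197 + 7.94×30 = 13793.4 + 305.44 + 342.78 + 238.2 = 14679.82
L = 13384.56 / 14679.82 × 100 = 91.1766
Paasche component (current-period weights):
ΣP(Feb 2016)Q(Feb 2016) = 1405.57×9 + 2.99×115 + 2.27×206 + 7.86×29 = 12650.13 + 343.85 + 467.62 + 227.94 = 13689.54
ΣP(Feb 2016)Q(Jan 2016) = 1405.57×10 + 2.99×92 + 2.27×197 + 7.86×30 = 14055.7 + 275.08 + 447.19 + 235.8 = 15013.77
P = 13689.54 / 15013.77 × 100 = 91.1799
Fisher = √(L × P) = √(91.1766 × 91.1799) = 91.1782

91.18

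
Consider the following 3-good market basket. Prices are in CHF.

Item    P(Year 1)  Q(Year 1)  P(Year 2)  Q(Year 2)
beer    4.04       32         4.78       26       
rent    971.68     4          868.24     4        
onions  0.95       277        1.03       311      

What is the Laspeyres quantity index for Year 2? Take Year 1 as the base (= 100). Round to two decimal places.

Laspeyres quantity index uses base-period prices as weights.
ΣP(Year 1)·Q(Year 2) = 4.04×26 + 971.68×4 + 0.95×311 = 105.04 + 3886.72 + 295.45 = 4287.21
ΣP(Year 1)·Q(Year 1) = 4.04×32 + 971.68×4 + 0.95×277 = 129.28 + 3886.72 + 263.15 = 4279.15
Index = 4287.21 / 4279.15 × 100 = 100.1884

100.19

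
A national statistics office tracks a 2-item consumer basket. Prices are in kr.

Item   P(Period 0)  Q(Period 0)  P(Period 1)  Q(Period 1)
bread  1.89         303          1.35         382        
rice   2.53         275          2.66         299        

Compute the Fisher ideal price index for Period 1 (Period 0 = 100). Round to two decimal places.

89.30

Laspeyres component (base-period weights):
ΣP(Period 1)Q(Period 0) = 1.35×303 + 2.66×275 = 409.05 + 731.5 = 1140.55
ΣP(Period 0)Q(Period 0) = 1.89×303 + 2.53×275 = 572.67 + 695.75 = 1268.42
L = 1140.55 / 1268.42 × 100 = 89.9190
Paasche component (current-period weights):
ΣP(Period 1)Q(Period 1) = 1.35×382 + 2.66×299 = 515.7 + 795.34 = 1311.04
ΣP(Period 0)Q(Period 1) = 1.89×382 + 2.53×299 = 721.98 + 756.47 = 1478.45
P = 1311.04 / 1478.45 × 100 = 88.6767
Fisher = √(L × P) = √(89.9190 × 88.6767) = 89.2956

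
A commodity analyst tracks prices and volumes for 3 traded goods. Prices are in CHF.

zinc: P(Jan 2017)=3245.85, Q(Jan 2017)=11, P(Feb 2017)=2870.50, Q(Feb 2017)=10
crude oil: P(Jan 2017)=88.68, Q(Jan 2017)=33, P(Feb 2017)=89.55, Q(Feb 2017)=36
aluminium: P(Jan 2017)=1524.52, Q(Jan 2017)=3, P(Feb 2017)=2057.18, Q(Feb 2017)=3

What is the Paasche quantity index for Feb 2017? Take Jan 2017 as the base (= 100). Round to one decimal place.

93.6

Paasche quantity index uses current-period prices as weights.
ΣP(Feb 2017)·Q(Feb 2017) = 2870.50×10 + 89.55×36 + 2057.18×3 = 28705 + 3223.8 + 6171.54 = 38100.34
ΣP(Feb 2017)·Q(Jan 2017) = 2870.50×11 + 89.55×33 + 2057.18×3 = 31575.5 + 2955.15 + 6171.54 = 40702.19
Index = 38100.34 / 40702.19 × 100 = 93.6076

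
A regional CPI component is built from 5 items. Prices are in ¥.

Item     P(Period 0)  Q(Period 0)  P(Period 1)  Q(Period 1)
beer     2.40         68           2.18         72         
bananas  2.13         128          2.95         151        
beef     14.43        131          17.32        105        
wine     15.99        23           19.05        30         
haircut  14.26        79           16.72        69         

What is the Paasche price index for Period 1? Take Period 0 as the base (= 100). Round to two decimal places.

Paasche price index uses current-period quantities as weights.
ΣP(Period 1)·Q(Period 1) = 2.18×72 + 2.95×151 + 17.32×105 + 19.05×30 + 16.72×69 = 156.96 + 445.45 + 1818.6 + 571.5 + 1153.68 = 4146.19
ΣP(Period 0)·Q(Period 1) = 2.40×72 + 2.13×151 + 14.43×105 + 15.99×30 + 14.26×69 = 172.8 + 321.63 + 1515.15 + 479.7 + 983.94 = 3473.22
Index = 4146.19 / 3473.22 × 100 = 119.3760

119.38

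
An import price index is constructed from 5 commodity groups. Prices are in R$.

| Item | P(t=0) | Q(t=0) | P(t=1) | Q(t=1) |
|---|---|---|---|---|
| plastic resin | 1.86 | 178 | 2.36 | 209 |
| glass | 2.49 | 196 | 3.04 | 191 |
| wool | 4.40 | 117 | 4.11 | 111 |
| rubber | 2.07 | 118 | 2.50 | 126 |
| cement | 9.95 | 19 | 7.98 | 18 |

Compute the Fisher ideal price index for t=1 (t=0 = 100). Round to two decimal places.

Laspeyres component (base-period weights):
ΣP(t=1)Q(t=0) = 2.36×178 + 3.04×196 + 4.11×117 + 2.50×118 + 7.98×19 = 420.08 + 595.84 + 480.87 + 295 + 151.62 = 1943.41
ΣP(t=0)Q(t=0) = 1.86×178 + 2.49×196 + 4.40×117 + 2.07×118 + 9.95×19 = 331.08 + 488.04 + 514.8 + 244.26 + 189.05 = 1767.23
L = 1943.41 / 1767.23 × 100 = 109.9693
Paasche component (current-period weights):
ΣP(t=1)Q(t=1) = 2.36×209 + 3.04×191 + 4.11×111 + 2.50×126 + 7.98×18 = 493.24 + 580.64 + 456.21 + 315 + 143.64 = 1988.73
ΣP(t=0)Q(t=1) = 1.86×209 + 2.49×191 + 4.40×111 + 2.07×126 + 9.95×18 = 388.74 + 475.59 + 488.4 + 260.82 + 179.1 = 1792.65
P = 1988.73 / 1792.65 × 100 = 110.9380
Fisher = √(L × P) = √(109.9693 × 110.9380) = 110.4526

110.45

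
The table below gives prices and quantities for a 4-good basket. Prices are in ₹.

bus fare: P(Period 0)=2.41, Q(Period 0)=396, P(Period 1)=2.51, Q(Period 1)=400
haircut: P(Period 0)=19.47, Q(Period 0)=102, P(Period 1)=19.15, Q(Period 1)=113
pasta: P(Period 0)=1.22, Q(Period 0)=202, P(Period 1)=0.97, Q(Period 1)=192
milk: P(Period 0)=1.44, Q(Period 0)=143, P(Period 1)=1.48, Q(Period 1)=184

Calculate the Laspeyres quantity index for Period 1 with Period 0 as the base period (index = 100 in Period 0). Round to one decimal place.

108.0

Laspeyres quantity index uses base-period prices as weights.
ΣP(Period 0)·Q(Period 1) = 2.41×400 + 19.47×113 + 1.22×192 + 1.44×184 = 964 + 2200.11 + 234.24 + 264.96 = 3663.31
ΣP(Period 0)·Q(Period 0) = 2.41×396 + 19.47×102 + 1.22×202 + 1.44×143 = 954.36 + 1985.94 + 246.44 + 205.92 = 3392.66
Index = 3663.31 / 3392.66 × 100 = 107.9775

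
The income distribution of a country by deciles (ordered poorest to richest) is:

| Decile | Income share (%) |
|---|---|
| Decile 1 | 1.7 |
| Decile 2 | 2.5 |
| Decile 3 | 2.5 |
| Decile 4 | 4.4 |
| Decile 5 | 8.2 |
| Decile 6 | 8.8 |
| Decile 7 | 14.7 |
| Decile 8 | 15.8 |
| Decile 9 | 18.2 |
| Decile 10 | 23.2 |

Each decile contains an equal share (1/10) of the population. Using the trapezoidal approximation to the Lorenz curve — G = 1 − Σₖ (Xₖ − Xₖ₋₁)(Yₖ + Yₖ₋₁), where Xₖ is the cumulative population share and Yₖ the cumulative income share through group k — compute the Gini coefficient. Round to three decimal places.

Cumulative income shares Yₖ: 0.0170, 0.0420, 0.0670, 0.1110, 0.1930, 0.2810, 0.4280, 0.5860, 0.7680, 1.0000
Σ (Xₖ−Xₖ₋₁)(Yₖ+Yₖ₋₁) = (1/10)(0.0170+0.0000) + (1/10)(0.0420+0.0170) + (1/10)(0.0670+0.0420) + (1/10)(0.1110+0.0670) + (1/10)(0.1930+0.1110) + (1/10)(0.2810+0.1930) + (1/10)(0.4280+0.2810) + (1/10)(0.5860+0.4280) + (1/10)(0.7680+0.5860) + (1/10)(1.0000+0.7680)
  = 0.0017 + 0.0059 + 0.0109 + 0.0178 + 0.0304 + 0.0474 + 0.0709 + 0.1014 + 0.1354 + 0.1768 = 0.5986
G = 1 − 0.5986 = 0.4014

0.401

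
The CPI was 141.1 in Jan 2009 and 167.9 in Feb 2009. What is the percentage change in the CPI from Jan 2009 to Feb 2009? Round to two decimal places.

18.99%

Change = (167.9 − 141.1) / 141.1 × 100
       = 26.8 / 141.1 × 100 = 18.9936%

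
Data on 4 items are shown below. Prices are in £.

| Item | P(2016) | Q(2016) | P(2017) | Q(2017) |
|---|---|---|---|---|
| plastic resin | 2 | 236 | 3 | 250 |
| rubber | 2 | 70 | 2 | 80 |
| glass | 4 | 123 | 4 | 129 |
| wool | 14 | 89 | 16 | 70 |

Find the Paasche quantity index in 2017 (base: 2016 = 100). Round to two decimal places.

Paasche quantity index uses current-period prices as weights.
ΣP(2017)·Q(2017) = 3×250 + 2×80 + 4×129 + 16×70 = 750 + 160 + 516 + 1120 = 2546
ΣP(2017)·Q(2016) = 3×236 + 2×70 + 4×123 + 16×89 = 708 + 140 + 492 + 1424 = 2764
Index = 2546 / 2764 × 100 = 92.1129

92.11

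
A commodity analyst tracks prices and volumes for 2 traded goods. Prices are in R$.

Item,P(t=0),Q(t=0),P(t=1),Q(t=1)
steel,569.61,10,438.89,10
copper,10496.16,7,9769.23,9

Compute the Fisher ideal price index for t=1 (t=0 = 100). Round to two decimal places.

92.04

Laspeyres component (base-period weights):
ΣP(t=1)Q(t=0) = 438.89×10 + 9769.23×7 = 4388.9 + 68384.61 = 72773.51
ΣP(t=0)Q(t=0) = 569.61×10 + 10496.16×7 = 5696.1 + 73473.12 = 79169.22
L = 72773.51 / 79169.22 × 100 = 91.9215
Paasche component (current-period weights):
ΣP(t=1)Q(t=1) = 438.89×10 + 9769.23×9 = 4388.9 + 87923.07 = 92311.97
ΣP(t=0)Q(t=1) = 569.61×10 + 10496.16×9 = 5696.1 + 94465.44 = 100161.54
P = 92311.97 / 100161.54 × 100 = 92.1631
Fisher = √(L × P) = √(91.9215 × 92.1631) = 92.0422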